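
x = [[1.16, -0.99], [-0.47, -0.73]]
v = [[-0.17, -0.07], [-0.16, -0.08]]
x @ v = [[-0.04,-0.0], [0.20,0.09]]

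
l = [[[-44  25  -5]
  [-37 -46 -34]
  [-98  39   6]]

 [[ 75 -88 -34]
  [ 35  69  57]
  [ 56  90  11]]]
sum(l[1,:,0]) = 166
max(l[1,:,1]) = 90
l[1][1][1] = 69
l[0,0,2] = -5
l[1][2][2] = 11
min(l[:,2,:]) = -98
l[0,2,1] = 39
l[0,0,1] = 25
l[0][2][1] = 39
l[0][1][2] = -34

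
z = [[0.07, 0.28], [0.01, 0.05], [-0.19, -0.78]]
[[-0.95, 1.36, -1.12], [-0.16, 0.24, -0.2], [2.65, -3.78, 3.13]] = z@[[-2.36,3.25,-0.33], [-2.82,4.05,-3.93]]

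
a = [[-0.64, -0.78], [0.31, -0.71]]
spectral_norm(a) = 1.11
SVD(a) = [[0.87, 0.50], [0.50, -0.87]] @ diag([1.1051461203097268, 0.629961945489058]) @ [[-0.36, -0.93], [-0.93, 0.36]]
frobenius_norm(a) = 1.27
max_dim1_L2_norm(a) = 1.01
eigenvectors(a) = [[0.85+0.00j, (0.85-0j)],  [(0.04-0.53j), (0.04+0.53j)]]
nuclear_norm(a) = 1.74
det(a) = 0.70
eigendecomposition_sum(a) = [[-0.32+0.27j,  (-0.39-0.54j)], [0.15+0.21j,  -0.36+0.22j]] + [[-0.32-0.27j, (-0.39+0.54j)], [(0.15-0.21j), (-0.36-0.22j)]]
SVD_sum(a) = [[-0.35, -0.89], [-0.20, -0.51]] + [[-0.29, 0.11],[0.51, -0.20]]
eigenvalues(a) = [(-0.68+0.49j), (-0.68-0.49j)]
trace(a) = -1.35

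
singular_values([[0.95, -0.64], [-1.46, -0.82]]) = [1.79, 0.96]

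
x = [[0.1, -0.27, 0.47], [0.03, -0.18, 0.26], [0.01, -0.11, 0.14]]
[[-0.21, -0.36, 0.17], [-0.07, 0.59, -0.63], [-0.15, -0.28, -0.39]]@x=[[-0.03, 0.1, -0.17], [0.00, -0.02, 0.03], [-0.03, 0.13, -0.20]]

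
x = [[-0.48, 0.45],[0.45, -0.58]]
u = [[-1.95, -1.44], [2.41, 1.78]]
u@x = [[0.29, -0.04], [-0.36, 0.05]]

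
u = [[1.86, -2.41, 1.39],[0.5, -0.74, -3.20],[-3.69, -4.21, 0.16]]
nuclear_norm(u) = 12.21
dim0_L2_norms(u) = [4.16, 4.91, 3.49]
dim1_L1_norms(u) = [5.66, 4.44, 8.06]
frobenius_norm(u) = 7.32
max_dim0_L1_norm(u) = 7.36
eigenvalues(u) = [(2.73+2.65j), (2.73-2.65j), (-4.17+0j)]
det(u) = -60.26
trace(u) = 1.28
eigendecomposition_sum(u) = [[0.98+1.64j,-1.03+0.83j,0.81-0.98j], [(0.62-1.12j),0.83+0.32j,-0.84-0.14j], [(-1.44+0.96j),-0.79-0.89j,0.92+0.69j]] + [[(0.98-1.64j), -1.03-0.83j, (0.81+0.98j)], [0.62+1.12j, 0.83-0.32j, (-0.84+0.14j)], [-1.44-0.96j, -0.79+0.89j, 0.92-0.69j]] + [[-0.11+0.00j,(-0.35+0j),(-0.22-0j)], [-0.74+0.00j,(-2.39+0j),(-1.53-0j)], [-0.81+0.00j,-2.62+0.00j,-1.68-0.00j]]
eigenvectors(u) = [[0.66+0.00j, 0.66-0.00j, (0.1+0j)], [-0.22-0.38j, -0.22+0.38j, 0.67+0.00j], [(0.03+0.6j), 0.03-0.60j, 0.74+0.00j]]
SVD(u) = [[0.16,-0.66,-0.73], [0.02,0.75,-0.67], [0.99,0.09,0.14]] @ diag([5.654007569597903, 3.558913577242639, 2.9949177872936086]) @ [[-0.59, -0.81, 0.06], [-0.34, 0.18, -0.92], [-0.74, 0.56, 0.38]]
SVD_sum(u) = [[-0.55, -0.75, 0.05], [-0.07, -0.10, 0.01], [-3.28, -4.50, 0.31]] + [[0.79, -0.42, 2.17],[-0.89, 0.48, -2.45],[-0.11, 0.06, -0.31]] + [[1.62, -1.23, -0.83], [1.47, -1.12, -0.75], [-0.3, 0.23, 0.16]]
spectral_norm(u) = 5.65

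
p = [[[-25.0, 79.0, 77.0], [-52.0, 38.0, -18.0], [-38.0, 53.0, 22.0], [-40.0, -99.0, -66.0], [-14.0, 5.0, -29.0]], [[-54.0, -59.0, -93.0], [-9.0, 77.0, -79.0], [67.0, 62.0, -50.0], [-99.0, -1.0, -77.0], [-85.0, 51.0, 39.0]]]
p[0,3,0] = -40.0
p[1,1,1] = 77.0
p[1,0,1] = -59.0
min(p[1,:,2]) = -93.0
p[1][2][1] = 62.0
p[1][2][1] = 62.0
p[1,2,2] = -50.0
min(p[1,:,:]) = -99.0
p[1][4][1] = 51.0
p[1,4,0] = -85.0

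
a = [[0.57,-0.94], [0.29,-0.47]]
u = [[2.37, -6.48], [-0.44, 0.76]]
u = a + [[1.8, -5.54],[-0.73, 1.23]]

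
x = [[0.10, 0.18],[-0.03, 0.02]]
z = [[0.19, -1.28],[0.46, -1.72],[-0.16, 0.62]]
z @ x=[[0.06, 0.01], [0.1, 0.05], [-0.03, -0.02]]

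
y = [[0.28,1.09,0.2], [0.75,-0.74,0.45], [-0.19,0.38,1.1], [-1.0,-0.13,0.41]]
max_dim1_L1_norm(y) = 1.94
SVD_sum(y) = [[-0.36, 0.54, 0.37], [0.32, -0.48, -0.33], [-0.44, 0.66, 0.46], [-0.29, 0.43, 0.3]] + [[0.59, 0.57, -0.25], [-0.07, -0.07, 0.03], [-0.14, -0.13, 0.06], [-0.62, -0.59, 0.26]] + [[0.05, -0.02, 0.07], [0.5, -0.19, 0.75], [0.39, -0.15, 0.59], [-0.10, 0.04, -0.15]]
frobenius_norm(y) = 2.28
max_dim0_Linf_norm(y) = 1.1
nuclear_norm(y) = 3.93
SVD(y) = [[0.51, 0.68, -0.08], [-0.45, -0.08, -0.78], [0.62, -0.16, -0.6], [0.4, -0.71, 0.15]] @ diag([1.482669756636741, 1.2599595284950695, 1.1869255997362398]) @ [[-0.48, 0.72, 0.5], [0.69, 0.66, -0.29], [-0.54, 0.21, -0.82]]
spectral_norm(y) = 1.48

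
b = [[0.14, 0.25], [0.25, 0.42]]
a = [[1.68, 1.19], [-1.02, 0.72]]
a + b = [[1.82, 1.44],[-0.77, 1.14]]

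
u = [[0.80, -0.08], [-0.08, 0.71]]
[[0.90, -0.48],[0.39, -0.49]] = u@[[1.19, -0.68], [0.68, -0.76]]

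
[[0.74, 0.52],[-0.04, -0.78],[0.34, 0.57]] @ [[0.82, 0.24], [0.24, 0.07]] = [[0.73, 0.21], [-0.22, -0.06], [0.42, 0.12]]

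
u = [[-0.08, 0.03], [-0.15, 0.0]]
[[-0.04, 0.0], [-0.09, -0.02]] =u @ [[0.58, 0.12], [0.12, 0.41]]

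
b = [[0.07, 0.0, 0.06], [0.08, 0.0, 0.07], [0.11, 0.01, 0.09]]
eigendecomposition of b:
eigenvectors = [[0.45, 0.59, -0.46],[0.52, -0.43, -0.66],[0.72, -0.68, 0.60]]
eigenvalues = [0.17, 0.0, -0.01]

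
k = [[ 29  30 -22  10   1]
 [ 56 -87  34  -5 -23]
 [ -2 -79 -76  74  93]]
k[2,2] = -76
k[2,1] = -79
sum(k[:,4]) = 71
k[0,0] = 29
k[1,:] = [56, -87, 34, -5, -23]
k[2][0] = -2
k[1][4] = -23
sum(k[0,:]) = 48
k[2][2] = -76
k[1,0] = 56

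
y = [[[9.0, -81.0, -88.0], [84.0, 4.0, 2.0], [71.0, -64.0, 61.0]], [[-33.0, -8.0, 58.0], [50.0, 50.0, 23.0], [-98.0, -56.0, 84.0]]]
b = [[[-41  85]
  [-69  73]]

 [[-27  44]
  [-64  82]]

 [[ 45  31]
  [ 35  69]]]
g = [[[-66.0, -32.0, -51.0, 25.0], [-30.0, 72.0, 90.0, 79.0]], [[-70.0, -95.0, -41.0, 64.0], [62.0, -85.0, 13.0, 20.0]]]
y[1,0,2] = 58.0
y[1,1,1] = 50.0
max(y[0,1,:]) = 84.0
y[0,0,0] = 9.0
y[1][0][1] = -8.0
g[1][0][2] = -41.0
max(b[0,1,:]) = 73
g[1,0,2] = -41.0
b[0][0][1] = 85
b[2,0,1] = 31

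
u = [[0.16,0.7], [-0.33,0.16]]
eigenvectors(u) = [[0.82+0.00j,(0.82-0j)],  [0.00+0.57j,0.00-0.57j]]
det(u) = 0.26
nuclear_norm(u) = 1.08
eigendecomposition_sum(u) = [[(0.08+0.24j), (0.35-0.12j)], [-0.16+0.05j, (0.08+0.24j)]] + [[(0.08-0.24j), (0.35+0.12j)], [-0.16-0.05j, (0.08-0.24j)]]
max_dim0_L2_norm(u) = 0.72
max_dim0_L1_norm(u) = 0.86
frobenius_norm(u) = 0.81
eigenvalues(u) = [(0.16+0.48j), (0.16-0.48j)]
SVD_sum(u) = [[0.11, 0.71], [0.02, 0.11]] + [[0.05, -0.01], [-0.35, 0.05]]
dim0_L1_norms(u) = [0.49, 0.86]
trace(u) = 0.32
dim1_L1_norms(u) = [0.86, 0.49]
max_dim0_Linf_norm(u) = 0.7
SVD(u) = [[0.99, 0.15],  [0.15, -0.99]] @ diag([0.7242819299772616, 0.3542819299772615]) @ [[0.15, 0.99],[0.99, -0.15]]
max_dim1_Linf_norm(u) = 0.7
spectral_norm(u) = 0.72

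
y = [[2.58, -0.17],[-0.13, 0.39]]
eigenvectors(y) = [[1.0,0.08], [-0.06,1.0]]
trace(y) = 2.97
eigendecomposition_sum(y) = [[2.58, -0.2], [-0.15, 0.01]] + [[0.00, 0.03], [0.02, 0.38]]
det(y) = 0.98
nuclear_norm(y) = 2.97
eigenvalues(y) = [2.59, 0.38]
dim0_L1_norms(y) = [2.71, 0.56]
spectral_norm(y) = 2.59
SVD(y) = [[-1.00,  0.06],[0.06,  1.0]] @ diag([2.590360895215233, 0.3799084528405959]) @ [[-1.0,0.07], [0.07,1.00]]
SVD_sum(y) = [[2.58, -0.19], [-0.16, 0.01]] + [[0.00,0.02], [0.03,0.38]]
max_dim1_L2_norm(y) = 2.59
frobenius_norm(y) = 2.62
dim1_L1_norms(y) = [2.75, 0.52]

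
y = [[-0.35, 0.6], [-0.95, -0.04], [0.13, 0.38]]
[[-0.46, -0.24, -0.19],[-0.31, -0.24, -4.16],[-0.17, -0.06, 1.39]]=y @[[0.35, 0.26, 4.29], [-0.56, -0.24, 2.19]]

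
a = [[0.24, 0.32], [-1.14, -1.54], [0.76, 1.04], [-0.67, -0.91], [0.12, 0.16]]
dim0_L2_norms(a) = [1.55, 2.1]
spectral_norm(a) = 2.61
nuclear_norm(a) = 2.62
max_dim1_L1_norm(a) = 2.68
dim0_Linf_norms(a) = [1.14, 1.54]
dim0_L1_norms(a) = [2.93, 3.97]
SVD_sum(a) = [[0.24, 0.32], [-1.14, -1.54], [0.76, 1.04], [-0.67, -0.91], [0.12, 0.16]] + [[0.0, -0.0], [-0.00, 0.0], [-0.0, 0.00], [0.00, -0.00], [0.0, -0.0]]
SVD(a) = [[-0.15, 0.43], [0.73, -0.46], [-0.49, -0.74], [0.43, 0.12], [-0.08, 0.21]] @ diag([2.6090884981516274, 0.007563650764491412]) @ [[-0.59, -0.8],[0.80, -0.59]]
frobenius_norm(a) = 2.61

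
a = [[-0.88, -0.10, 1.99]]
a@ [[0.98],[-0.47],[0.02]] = [[-0.78]]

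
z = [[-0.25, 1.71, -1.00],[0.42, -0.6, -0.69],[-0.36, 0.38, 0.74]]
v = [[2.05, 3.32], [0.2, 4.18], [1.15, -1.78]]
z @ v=[[-1.32, 8.10], [-0.05, 0.11], [0.19, -0.92]]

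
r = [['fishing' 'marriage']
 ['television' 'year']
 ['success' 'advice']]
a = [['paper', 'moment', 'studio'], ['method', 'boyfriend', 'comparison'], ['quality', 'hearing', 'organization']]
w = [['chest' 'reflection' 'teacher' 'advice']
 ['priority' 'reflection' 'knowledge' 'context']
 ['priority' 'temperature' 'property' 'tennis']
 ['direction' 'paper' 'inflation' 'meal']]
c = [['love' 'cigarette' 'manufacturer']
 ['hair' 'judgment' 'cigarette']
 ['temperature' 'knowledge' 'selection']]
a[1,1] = 'boyfriend'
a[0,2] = 'studio'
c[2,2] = 'selection'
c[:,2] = ['manufacturer', 'cigarette', 'selection']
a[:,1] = ['moment', 'boyfriend', 'hearing']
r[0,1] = 'marriage'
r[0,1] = 'marriage'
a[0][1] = 'moment'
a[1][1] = 'boyfriend'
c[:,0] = ['love', 'hair', 'temperature']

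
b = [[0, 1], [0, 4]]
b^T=[[0, 0], [1, 4]]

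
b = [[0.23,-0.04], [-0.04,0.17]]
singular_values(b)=[0.25, 0.15]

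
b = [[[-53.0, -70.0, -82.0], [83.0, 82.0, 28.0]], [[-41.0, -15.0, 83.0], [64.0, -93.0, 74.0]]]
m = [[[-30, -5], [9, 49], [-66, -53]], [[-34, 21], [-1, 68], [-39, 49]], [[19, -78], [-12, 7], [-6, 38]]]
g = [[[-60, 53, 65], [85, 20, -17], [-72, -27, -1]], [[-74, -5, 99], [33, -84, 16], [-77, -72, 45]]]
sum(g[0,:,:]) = 46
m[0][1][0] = 9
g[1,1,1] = -84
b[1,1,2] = 74.0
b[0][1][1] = 82.0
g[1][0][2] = 99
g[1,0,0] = -74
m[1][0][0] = -34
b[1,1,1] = -93.0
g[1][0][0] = -74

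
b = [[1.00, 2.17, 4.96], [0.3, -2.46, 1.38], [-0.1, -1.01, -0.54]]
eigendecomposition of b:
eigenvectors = [[0.99,-0.98,-0.80], [0.03,0.00,0.53], [-0.16,0.21,0.28]]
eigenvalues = [0.27, -0.09, -2.19]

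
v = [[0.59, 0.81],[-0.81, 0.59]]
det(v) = 1.004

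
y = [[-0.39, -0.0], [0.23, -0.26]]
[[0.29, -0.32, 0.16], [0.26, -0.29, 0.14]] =y @ [[-0.75, 0.83, -0.4], [-1.67, 1.86, -0.88]]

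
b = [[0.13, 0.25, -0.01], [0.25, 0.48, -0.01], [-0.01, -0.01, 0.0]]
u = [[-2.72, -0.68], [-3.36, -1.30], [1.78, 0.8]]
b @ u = [[-1.21, -0.42], [-2.31, -0.8], [0.06, 0.02]]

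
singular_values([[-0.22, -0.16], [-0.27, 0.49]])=[0.56, 0.27]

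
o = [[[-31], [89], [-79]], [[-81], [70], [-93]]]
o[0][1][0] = 89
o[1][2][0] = -93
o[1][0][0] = -81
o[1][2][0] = -93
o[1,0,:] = [-81]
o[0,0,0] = -31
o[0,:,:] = [[-31], [89], [-79]]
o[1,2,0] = -93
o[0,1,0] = 89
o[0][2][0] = -79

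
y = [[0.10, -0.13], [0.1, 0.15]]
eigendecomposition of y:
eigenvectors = [[(0.75+0j),(0.75-0j)], [(-0.14-0.64j),(-0.14+0.64j)]]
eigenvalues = [(0.12+0.11j), (0.12-0.11j)]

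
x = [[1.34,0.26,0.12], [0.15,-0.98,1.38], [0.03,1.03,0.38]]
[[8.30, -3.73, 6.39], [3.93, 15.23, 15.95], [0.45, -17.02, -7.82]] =x @ [[6.11, 0.44, 6.2],[-0.43, -16.32, -9.34],[1.88, -0.60, 4.25]]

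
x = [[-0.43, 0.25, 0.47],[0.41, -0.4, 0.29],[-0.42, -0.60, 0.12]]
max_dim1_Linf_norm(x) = 0.6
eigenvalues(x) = [(-0.76+0j), (0.03+0.62j), (0.03-0.62j)]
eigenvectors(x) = [[(0.71+0j), (0.16-0.46j), 0.16+0.46j], [(-0.69+0j), (0.01-0.45j), (0.01+0.45j)], [(-0.13+0j), 0.75+0.00j, (0.75-0j)]]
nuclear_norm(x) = 2.03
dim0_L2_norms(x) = [0.73, 0.76, 0.57]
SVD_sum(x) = [[-0.13, -0.18, 0.1], [-0.11, -0.15, 0.08], [-0.38, -0.52, 0.30]] + [[-0.42,  0.37,  0.11], [0.37,  -0.32,  -0.10], [0.04,  -0.04,  -0.01]] + [[0.12,0.06,0.25], [0.15,0.07,0.31], [-0.08,-0.04,-0.17]]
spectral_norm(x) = 0.78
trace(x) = -0.71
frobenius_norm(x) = 1.20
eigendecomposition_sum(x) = [[(-0.38-0j), 0.38-0.00j, 0.07+0.00j], [(0.37+0j), -0.37+0.00j, -0.07-0.00j], [0.07+0.00j, -0.07+0.00j, (-0.01-0j)]] + [[(-0.03+0.16j), (-0.07+0.16j), (0.2+0.02j)],[0.02+0.15j, -0.01+0.16j, 0.18-0.04j],[-0.25+0.04j, -0.26-0.02j, (0.07+0.3j)]] + [[(-0.03-0.16j),-0.07-0.16j,(0.2-0.02j)], [(0.02-0.15j),-0.01-0.16j,0.18+0.04j], [-0.25-0.04j,(-0.26+0.02j),0.07-0.30j]]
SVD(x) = [[0.31, 0.75, 0.58], [0.26, -0.66, 0.71], [0.92, -0.07, -0.4]] @ diag([0.7804199637126615, 0.7634590735304068, 0.48925956636822204]) @ [[-0.53, -0.73, 0.42],  [-0.74, 0.65, 0.2],  [0.42, 0.21, 0.88]]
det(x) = -0.29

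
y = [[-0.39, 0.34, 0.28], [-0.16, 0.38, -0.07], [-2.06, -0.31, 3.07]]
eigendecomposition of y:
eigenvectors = [[0.08, 0.73, -0.64], [-0.03, 0.42, -0.58], [1.0, 0.54, -0.51]]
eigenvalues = [2.91, 0.01, 0.14]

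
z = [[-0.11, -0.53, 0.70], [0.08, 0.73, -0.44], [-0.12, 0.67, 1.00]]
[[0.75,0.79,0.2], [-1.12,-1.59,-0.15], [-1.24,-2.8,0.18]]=z@[[0.19, -1.58, 0.96], [-1.63, -2.71, -0.10], [-0.13, -1.17, 0.36]]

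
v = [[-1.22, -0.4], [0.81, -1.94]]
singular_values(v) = [2.11, 1.28]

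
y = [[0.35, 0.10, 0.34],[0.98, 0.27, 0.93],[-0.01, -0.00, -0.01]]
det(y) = 0.00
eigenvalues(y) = [(0.62+0j), (-0.01+0j), (-0.01-0j)]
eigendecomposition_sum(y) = [[0.35+0.00j, 0.10+0.00j, 0.34-0.00j],[0.96+0.00j, (0.28+0j), 0.93-0.00j],[(-0.01+0j), -0.00+0.00j, (-0.01+0j)]] + [[-0.00+0.00j, 0.00-0.00j, -0j], [0.01+0.00j, -0.00-0.00j, -0.01j], [(-0-0j), 0j, (-0+0j)]] + [[-0.00-0.00j,0j,0.00+0.00j], [0.01-0.00j,(-0+0j),0.00+0.01j], [-0.00+0.00j,0.00-0.00j,(-0-0j)]]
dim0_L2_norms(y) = [1.04, 0.29, 0.99]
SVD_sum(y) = [[0.35, 0.1, 0.34], [0.98, 0.27, 0.93], [-0.01, -0.0, -0.01]] + [[-0.0, 0.0, 0.00], [0.0, -0.0, -0.0], [-0.0, 0.0, 0.0]] + [[-0.00, -0.0, 0.0], [0.00, 0.0, -0.00], [0.0, 0.00, -0.0]]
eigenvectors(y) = [[-0.34+0.00j,0.09+0.24j,(0.09-0.24j)], [-0.94+0.00j,(0.87+0j),(0.87-0j)], [0.01+0.00j,-0.35-0.25j,(-0.35+0.25j)]]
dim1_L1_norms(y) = [0.79, 2.18, 0.02]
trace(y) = 0.61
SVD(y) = [[-0.34, 0.93, -0.15], [-0.94, -0.33, 0.06], [0.01, 0.16, 0.99]] @ diag([1.4650795727315677, 0.005895276024171279, 0.0026629467296512403]) @ [[-0.71, -0.2, -0.68], [-0.68, 0.45, 0.58], [0.19, 0.87, -0.45]]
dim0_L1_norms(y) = [1.34, 0.37, 1.28]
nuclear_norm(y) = 1.47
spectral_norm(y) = 1.47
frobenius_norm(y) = 1.47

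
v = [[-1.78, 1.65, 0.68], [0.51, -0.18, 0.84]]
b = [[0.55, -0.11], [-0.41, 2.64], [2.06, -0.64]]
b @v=[[-1.04, 0.93, 0.28], [2.08, -1.15, 1.94], [-3.99, 3.51, 0.86]]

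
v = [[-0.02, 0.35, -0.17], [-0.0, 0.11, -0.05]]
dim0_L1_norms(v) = [0.02, 0.46, 0.22]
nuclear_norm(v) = 0.41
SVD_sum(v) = [[-0.02, 0.35, -0.17], [-0.01, 0.11, -0.05]] + [[-0.0,  -0.0,  -0.00],[0.01,  0.00,  0.0]]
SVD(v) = [[-0.96,  -0.30], [-0.30,  0.96]] @ diag([0.40786791794791594, 0.0066152482063837415]) @ [[0.05, -0.90, 0.43], [0.89, 0.23, 0.38]]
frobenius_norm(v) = 0.41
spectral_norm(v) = 0.41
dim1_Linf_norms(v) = [0.35, 0.11]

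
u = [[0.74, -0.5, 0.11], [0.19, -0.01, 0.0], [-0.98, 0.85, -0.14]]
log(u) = [[0.22, -1.8, 0.29], [0.08, -1.93, -0.36], [-5.34, 4.76, -3.72]]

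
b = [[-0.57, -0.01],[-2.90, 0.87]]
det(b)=-0.525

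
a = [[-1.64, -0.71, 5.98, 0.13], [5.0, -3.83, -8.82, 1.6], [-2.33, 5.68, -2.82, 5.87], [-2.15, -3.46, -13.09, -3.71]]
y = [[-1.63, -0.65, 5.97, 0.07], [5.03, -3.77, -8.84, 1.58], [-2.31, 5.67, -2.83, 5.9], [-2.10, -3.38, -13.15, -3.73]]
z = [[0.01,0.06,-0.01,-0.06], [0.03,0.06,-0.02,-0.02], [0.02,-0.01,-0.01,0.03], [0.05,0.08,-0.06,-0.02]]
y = z + a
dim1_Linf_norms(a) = [5.98, 8.82, 5.87, 13.09]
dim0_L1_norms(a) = [11.12, 13.68, 30.71, 11.31]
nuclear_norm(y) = 35.10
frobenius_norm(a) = 21.00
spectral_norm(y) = 17.70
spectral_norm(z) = 0.15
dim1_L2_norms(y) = [6.22, 10.96, 8.96, 14.24]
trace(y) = -11.96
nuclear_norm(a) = 35.16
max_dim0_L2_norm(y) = 17.17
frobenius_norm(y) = 21.02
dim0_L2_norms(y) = [6.14, 7.63, 17.17, 7.16]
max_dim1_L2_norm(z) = 0.11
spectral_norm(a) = 17.66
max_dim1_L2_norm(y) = 14.24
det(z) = 0.00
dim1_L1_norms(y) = [8.32, 19.22, 16.71, 22.36]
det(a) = 1974.89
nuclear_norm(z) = 0.23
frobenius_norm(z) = 0.16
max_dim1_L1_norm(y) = 22.36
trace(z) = 0.04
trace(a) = -12.00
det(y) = 1867.53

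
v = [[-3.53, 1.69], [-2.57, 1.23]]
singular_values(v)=[4.84, 0.0]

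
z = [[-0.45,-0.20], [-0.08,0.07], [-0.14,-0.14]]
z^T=[[-0.45, -0.08, -0.14], [-0.2, 0.07, -0.14]]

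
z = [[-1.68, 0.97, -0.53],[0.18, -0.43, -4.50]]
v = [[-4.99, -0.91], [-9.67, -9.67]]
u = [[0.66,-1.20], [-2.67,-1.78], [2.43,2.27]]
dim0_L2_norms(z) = [1.69, 1.06, 4.53]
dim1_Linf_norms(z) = [1.68, 4.5]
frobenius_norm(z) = 4.95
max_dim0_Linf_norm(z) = 4.5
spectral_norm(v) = 14.32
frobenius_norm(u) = 4.82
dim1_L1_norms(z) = [3.18, 5.11]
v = z @ u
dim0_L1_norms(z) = [1.86, 1.4, 5.03]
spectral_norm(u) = 4.61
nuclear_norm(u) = 6.01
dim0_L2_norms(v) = [10.88, 9.71]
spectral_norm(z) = 4.54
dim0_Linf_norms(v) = [9.67, 9.67]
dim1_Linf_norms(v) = [4.99, 9.67]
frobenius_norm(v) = 14.59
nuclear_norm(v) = 17.08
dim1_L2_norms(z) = [2.01, 4.52]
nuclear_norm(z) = 6.51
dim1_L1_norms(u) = [1.86, 4.45, 4.7]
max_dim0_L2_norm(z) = 4.53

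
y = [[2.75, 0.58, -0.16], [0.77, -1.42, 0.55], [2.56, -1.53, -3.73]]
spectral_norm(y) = 5.07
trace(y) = -2.40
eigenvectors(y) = [[-0.93, 0.06, 0.09],[-0.21, -0.36, -0.6],[-0.31, 0.93, 0.79]]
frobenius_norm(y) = 5.80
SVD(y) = [[-0.36, -0.92, -0.16], [-0.1, -0.13, 0.99], [-0.93, 0.37, -0.05]] @ diag([5.0658328844684375, 2.317315303814852, 1.615885815688623]) @ [[-0.68, 0.27, 0.68],[-0.72, -0.39, -0.57],[0.12, -0.88, 0.46]]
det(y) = 18.97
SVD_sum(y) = [[1.24, -0.49, -1.24], [0.36, -0.14, -0.36], [3.19, -1.26, -3.21]] + [[1.54, 0.84, 1.21], [0.23, 0.12, 0.18], [-0.62, -0.34, -0.49]] + [[-0.03, 0.23, -0.12], [0.19, -1.40, 0.73], [-0.01, 0.07, -0.04]]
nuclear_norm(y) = 9.00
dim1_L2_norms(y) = [2.82, 1.71, 4.78]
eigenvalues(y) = [2.83, -2.96, -2.27]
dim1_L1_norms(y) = [3.49, 2.74, 7.82]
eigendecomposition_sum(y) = [[2.75, 0.39, -0.03], [0.62, 0.09, -0.01], [0.93, 0.13, -0.01]] + [[0.26, -0.52, -0.42], [-1.49, 2.98, 2.43], [3.81, -7.61, -6.20]] + [[-0.26, 0.71, 0.3], [1.64, -4.49, -1.87], [-2.18, 5.95, 2.48]]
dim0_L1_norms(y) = [6.08, 3.53, 4.44]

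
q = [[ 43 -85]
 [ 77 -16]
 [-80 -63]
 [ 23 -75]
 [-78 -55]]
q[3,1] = -75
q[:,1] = [-85, -16, -63, -75, -55]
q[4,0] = -78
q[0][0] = 43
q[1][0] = 77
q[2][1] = -63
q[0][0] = 43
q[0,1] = -85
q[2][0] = -80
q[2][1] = -63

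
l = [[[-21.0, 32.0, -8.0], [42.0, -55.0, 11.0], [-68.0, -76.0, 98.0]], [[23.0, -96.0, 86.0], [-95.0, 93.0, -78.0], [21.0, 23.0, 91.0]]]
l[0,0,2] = -8.0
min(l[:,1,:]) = -95.0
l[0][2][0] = -68.0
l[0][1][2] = 11.0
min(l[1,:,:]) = -96.0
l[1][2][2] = 91.0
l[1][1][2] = -78.0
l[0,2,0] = -68.0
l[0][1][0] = 42.0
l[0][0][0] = -21.0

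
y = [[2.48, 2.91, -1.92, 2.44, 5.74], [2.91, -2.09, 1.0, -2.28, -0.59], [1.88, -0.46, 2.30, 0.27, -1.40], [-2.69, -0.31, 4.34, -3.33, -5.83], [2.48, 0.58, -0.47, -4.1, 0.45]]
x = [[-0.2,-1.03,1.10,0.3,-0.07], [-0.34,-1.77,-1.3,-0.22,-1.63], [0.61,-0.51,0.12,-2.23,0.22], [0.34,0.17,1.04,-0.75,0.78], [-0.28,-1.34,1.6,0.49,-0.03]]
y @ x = [[-3.43, -14.00, 10.44, 5.37, -3.61], [0.13, 0.59, 2.72, 0.52, 1.66], [1.67, -0.37, 0.98, -5.35, 1.38], [3.79, 8.35, -14.83, -10.78, -0.77], [-2.50, -4.64, -1.63, 4.96, -4.43]]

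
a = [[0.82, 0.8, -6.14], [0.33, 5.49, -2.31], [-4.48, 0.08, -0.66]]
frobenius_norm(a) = 9.75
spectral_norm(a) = 7.50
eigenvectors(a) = [[0.70, -0.36, 0.41], [0.13, 0.87, 0.88], [0.70, 0.33, -0.25]]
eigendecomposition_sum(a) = [[-2.23, 0.19, -2.96], [-0.41, 0.04, -0.55], [-2.22, 0.19, -2.95]] + [[1.27, -0.92, -1.1], [-3.05, 2.21, 2.66], [-1.15, 0.83, 1.0]] + [[1.78, 1.53, -2.08], [3.8, 3.25, -4.42], [-1.10, -0.94, 1.28]]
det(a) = -145.54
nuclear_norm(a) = 16.31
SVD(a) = [[-0.74, 0.03, 0.67], [-0.67, -0.01, -0.74], [-0.02, -1.0, 0.03]] @ diag([7.498951010708422, 4.52792426329826, 4.286389576885197]) @ [[-0.10,  -0.57,  0.81], [0.99,  -0.02,  0.11], [0.04,  -0.82,  -0.57]]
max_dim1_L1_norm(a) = 8.13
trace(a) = 5.65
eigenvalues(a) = [-5.14, 4.48, 6.32]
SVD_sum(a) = [[0.55, 3.17, -4.51], [0.5, 2.89, -4.11], [0.01, 0.08, -0.11]] + [[0.15, -0.00, 0.02], [-0.04, 0.0, -0.00], [-4.5, 0.10, -0.48]] + [[0.12, -2.37, -1.65], [-0.14, 2.59, 1.81], [0.01, -0.10, -0.07]]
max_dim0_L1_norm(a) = 9.11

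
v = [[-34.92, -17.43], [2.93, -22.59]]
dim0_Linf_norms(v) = [34.92, 22.59]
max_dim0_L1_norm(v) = 40.02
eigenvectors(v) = [[(0.93+0j), (0.93-0j)],[(-0.33-0.19j), (-0.33+0.19j)]]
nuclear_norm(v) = 61.01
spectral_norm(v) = 40.02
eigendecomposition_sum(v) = [[-17.46-22.72j,-8.72-69.34j], [(1.47+11.66j),-11.29+26.33j]] + [[-17.46+22.72j, -8.71+69.34j], [(1.47-11.66j), -11.30-26.33j]]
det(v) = 839.91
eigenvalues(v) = [(-28.76+3.61j), (-28.76-3.61j)]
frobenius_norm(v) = 45.19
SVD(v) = [[-0.97, -0.26], [-0.26, 0.97]] @ diag([40.0206227622104, 20.98699725365319]) @ [[0.82,0.57], [0.57,-0.82]]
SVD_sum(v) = [[-31.83, -21.92], [-8.57, -5.9]] + [[-3.09, 4.49], [11.50, -16.69]]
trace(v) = -57.51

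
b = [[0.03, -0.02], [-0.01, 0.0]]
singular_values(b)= [0.04, 0.01]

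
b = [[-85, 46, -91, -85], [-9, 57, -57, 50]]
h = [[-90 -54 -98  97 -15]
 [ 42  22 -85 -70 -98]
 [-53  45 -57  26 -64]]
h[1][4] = -98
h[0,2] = -98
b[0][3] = -85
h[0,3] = 97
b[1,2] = -57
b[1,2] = -57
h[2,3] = 26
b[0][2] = -91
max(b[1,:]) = 57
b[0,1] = 46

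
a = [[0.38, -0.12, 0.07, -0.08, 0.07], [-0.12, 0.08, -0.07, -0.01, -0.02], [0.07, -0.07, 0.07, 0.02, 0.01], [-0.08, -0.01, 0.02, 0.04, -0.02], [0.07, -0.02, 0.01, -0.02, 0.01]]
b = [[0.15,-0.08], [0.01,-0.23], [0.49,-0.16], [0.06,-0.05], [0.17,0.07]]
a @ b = [[0.10,  -0.01], [-0.06,  0.0], [0.05,  -0.0], [-0.0,  0.00], [0.02,  -0.0]]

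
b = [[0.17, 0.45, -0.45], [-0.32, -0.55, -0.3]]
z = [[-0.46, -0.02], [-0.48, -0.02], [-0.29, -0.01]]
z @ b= [[-0.07,  -0.20,  0.21], [-0.08,  -0.2,  0.22], [-0.05,  -0.12,  0.13]]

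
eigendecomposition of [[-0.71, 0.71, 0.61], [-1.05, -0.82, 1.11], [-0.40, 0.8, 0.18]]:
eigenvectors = [[-0.72+0.00j, (-0.72-0j), 0.40+0.00j], [(-0.05-0.23j), (-0.05+0.23j), (-0.72+0j)], [-0.64-0.16j, -0.64+0.16j, (0.57+0j)]]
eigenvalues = [(-0.12+0.36j), (-0.12-0.36j), (-1.11+0j)]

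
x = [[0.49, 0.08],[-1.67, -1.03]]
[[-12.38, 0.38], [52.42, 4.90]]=x@[[-23.05, 2.1], [-13.52, -8.16]]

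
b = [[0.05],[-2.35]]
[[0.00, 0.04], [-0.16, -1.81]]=b@[[0.07, 0.77]]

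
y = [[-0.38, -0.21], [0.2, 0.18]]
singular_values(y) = [0.51, 0.05]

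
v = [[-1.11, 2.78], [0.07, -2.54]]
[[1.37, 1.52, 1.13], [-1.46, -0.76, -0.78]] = v @ [[0.22,-0.67,-0.27],[0.58,0.28,0.3]]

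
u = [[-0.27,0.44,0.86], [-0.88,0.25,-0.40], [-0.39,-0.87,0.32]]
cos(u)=[[1.33, 0.40, 0.10],[-0.12, 1.01, 0.49],[-0.40, 0.31, 0.97]]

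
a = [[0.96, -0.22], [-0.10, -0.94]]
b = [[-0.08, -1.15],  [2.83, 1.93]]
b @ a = [[0.04,1.1], [2.52,-2.44]]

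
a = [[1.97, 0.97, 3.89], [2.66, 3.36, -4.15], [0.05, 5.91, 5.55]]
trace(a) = 10.88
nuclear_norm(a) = 17.35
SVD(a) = [[0.43, -0.11, -0.9], [-0.14, 0.97, -0.19], [0.89, 0.20, 0.4]] @ diag([8.91015950298788, 5.987617050074295, 2.4560536828364232]) @ [[0.06, 0.59, 0.81],  [0.4, 0.73, -0.56],  [-0.92, 0.35, -0.19]]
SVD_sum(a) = [[0.23, 2.25, 3.09],[-0.07, -0.72, -0.98],[0.47, 4.67, 6.42]] + [[-0.27,-0.50,0.38], [2.3,4.24,-3.25], [0.48,0.89,-0.68]] + [[2.02, -0.78, 0.42], [0.43, -0.16, 0.09], [-0.90, 0.35, -0.19]]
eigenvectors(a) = [[(-0.82+0j), 0.24-0.46j, 0.24+0.46j], [0.11+0.00j, (-0.26+0.49j), -0.26-0.49j], [-0.56+0.00j, (0.65+0j), 0.65-0.00j]]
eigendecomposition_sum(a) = [[5.05+0.00j, (4.76+0j), (0.07-0j)], [(-0.67-0j), (-0.63-0j), (-0.01+0j)], [(3.42+0j), (3.22+0j), 0.04-0.00j]] + [[(-1.54+0.7j), -1.89-2.18j, (1.91-1.45j)],[1.66-0.72j, 1.99+2.36j, (-2.07+1.53j)],[-1.68-1.33j, (1.35-3.4j), 2.75+1.30j]] + [[-1.54-0.70j, (-1.89+2.18j), (1.91+1.45j)],[1.66+0.72j, (1.99-2.36j), (-2.07-1.53j)],[(-1.68+1.33j), 1.35+3.40j, (2.75-1.3j)]]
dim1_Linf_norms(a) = [3.89, 4.15, 5.91]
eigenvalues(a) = [(4.47+0j), (3.2+4.36j), (3.2-4.36j)]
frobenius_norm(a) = 11.01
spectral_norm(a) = 8.91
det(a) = 131.03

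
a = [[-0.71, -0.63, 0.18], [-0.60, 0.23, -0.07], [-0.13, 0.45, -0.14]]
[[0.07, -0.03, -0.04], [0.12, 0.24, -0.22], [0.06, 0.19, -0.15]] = a @ [[-0.17,-0.27,0.27], [0.02,0.28,-0.16], [-0.23,-0.23,0.30]]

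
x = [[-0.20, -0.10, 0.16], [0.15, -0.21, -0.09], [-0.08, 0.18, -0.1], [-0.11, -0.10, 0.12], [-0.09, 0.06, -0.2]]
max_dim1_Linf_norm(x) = 0.21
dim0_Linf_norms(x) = [0.2, 0.21, 0.2]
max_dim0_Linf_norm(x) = 0.21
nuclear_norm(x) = 0.90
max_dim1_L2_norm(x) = 0.27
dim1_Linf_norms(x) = [0.2, 0.21, 0.18, 0.12, 0.2]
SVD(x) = [[0.61, 0.40, -0.37],[0.07, -0.77, -0.46],[-0.44, 0.43, -0.05],[0.48, 0.16, -0.23],[-0.44, 0.18, -0.77]] @ diag([0.374512578705923, 0.3361762959761349, 0.1844609075517253]) @ [[-0.24, -0.61, 0.75], [-0.79, 0.58, 0.22], [0.57, 0.54, 0.62]]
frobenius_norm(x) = 0.54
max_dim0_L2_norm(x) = 0.32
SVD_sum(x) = [[-0.05,-0.14,0.17], [-0.01,-0.02,0.02], [0.04,0.10,-0.13], [-0.04,-0.11,0.13], [0.04,0.1,-0.13]] + [[-0.11,0.08,0.03], [0.2,-0.15,-0.06], [-0.11,0.08,0.03], [-0.04,0.03,0.01], [-0.05,0.04,0.01]] + [[-0.04,-0.04,-0.04], [-0.05,-0.05,-0.05], [-0.01,-0.01,-0.01], [-0.02,-0.02,-0.03], [-0.08,-0.08,-0.09]]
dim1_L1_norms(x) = [0.46, 0.45, 0.36, 0.33, 0.35]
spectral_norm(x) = 0.37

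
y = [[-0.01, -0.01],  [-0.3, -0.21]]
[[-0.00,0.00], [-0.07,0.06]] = y@[[0.24, 0.11], [0.01, -0.42]]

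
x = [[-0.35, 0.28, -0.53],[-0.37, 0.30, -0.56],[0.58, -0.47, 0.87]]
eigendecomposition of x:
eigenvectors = [[(-0.45+0j), -0.78+0.00j, -0.78-0.00j], [(-0.48+0j), -0.38+0.35j, (-0.38-0.35j)], [(0.75+0j), 0.31+0.19j, (0.31-0.19j)]]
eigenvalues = [(0.82+0j), (-0+0j), (-0-0j)]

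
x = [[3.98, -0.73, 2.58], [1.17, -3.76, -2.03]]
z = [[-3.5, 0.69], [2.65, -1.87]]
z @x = [[-13.12, -0.04, -10.43], [8.36, 5.10, 10.63]]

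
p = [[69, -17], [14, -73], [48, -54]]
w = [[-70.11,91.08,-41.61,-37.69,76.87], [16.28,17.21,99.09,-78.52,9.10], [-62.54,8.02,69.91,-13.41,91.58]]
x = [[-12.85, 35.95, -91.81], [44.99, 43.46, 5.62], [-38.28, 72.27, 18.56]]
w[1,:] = [16.28, 17.21, 99.09, -78.52, 9.1]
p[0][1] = -17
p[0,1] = -17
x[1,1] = 43.46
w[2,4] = 91.58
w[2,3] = -13.41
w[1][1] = 17.21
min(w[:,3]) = -78.52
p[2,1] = -54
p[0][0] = 69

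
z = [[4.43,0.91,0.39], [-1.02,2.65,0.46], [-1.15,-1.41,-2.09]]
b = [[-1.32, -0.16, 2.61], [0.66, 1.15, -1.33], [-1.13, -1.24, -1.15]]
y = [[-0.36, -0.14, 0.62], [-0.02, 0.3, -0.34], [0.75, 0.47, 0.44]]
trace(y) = 0.38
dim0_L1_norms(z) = [6.6, 4.97, 2.94]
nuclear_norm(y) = 2.07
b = z @ y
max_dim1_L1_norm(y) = 1.66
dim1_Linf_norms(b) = [2.61, 1.33, 1.24]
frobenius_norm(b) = 4.03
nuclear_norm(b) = 6.15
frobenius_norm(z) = 6.05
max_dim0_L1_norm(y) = 1.4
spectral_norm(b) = 3.37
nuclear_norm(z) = 9.56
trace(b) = -1.32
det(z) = -22.33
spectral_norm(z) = 4.88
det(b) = 4.82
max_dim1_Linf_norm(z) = 4.43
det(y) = -0.22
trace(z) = 4.99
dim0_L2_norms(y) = [0.83, 0.57, 0.83]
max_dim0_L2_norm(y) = 0.83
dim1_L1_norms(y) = [1.12, 0.66, 1.66]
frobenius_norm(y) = 1.31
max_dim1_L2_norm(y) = 0.99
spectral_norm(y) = 0.99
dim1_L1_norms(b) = [4.09, 3.14, 3.52]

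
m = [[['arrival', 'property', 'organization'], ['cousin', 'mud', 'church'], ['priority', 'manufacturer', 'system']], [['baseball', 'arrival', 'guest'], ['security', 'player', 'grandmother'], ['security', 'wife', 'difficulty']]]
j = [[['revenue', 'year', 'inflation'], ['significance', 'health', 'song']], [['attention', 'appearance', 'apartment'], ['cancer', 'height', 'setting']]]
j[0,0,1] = 'year'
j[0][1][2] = 'song'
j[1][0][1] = 'appearance'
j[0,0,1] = 'year'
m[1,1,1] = 'player'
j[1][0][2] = 'apartment'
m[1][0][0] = 'baseball'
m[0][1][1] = 'mud'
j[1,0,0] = 'attention'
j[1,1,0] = 'cancer'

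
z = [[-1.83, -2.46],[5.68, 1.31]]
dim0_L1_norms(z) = [7.51, 3.77]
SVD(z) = [[-0.41, 0.91], [0.91, 0.41]] @ diag([6.327073658516799, 1.8295187672453215]) @ [[0.94, 0.35], [0.35, -0.94]]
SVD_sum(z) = [[-2.41, -0.89], [5.42, 2.01]] + [[0.58, -1.57],[0.26, -0.70]]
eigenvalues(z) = [(-0.26+3.39j), (-0.26-3.39j)]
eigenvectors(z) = [[(0.23-0.5j), (0.23+0.5j)],[-0.84+0.00j, -0.84-0.00j]]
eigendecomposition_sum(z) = [[(-0.92+1.64j),(-1.23-0.09j)], [(2.84+0.22j),(0.66+1.76j)]] + [[(-0.92-1.64j), -1.23+0.09j], [(2.84-0.22j), 0.66-1.76j]]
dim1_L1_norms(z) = [4.29, 6.99]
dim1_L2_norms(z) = [3.07, 5.83]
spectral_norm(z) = 6.33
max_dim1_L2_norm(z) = 5.83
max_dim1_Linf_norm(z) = 5.68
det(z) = 11.58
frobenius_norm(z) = 6.59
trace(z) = -0.52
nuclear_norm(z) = 8.16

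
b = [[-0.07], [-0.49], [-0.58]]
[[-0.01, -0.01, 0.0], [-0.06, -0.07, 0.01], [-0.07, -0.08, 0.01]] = b @[[0.12, 0.14, -0.02]]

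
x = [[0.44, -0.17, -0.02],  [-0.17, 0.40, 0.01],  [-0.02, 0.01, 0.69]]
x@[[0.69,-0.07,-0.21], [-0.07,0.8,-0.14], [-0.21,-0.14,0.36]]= [[0.32,-0.16,-0.08], [-0.15,0.33,-0.02], [-0.16,-0.09,0.25]]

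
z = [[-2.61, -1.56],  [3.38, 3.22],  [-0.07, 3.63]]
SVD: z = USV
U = [[-0.46, -0.42], [0.76, 0.27], [0.46, -0.86]]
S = [6.11, 2.63]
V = [[0.61,0.79], [0.79,-0.61]]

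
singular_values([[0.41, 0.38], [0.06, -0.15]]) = [0.56, 0.15]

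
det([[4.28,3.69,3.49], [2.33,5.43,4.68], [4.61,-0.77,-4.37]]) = -62.578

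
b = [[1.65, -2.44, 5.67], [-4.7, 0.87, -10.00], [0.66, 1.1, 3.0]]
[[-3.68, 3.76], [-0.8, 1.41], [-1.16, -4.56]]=b@[[2.94, 0.65], [0.59, -2.68], [-1.25, -0.68]]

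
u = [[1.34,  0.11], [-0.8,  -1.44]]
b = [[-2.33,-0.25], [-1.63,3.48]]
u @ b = [[-3.30,0.05], [4.21,-4.81]]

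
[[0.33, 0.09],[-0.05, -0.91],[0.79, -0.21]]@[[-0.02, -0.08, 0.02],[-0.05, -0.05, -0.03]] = [[-0.01, -0.03, 0.00], [0.05, 0.05, 0.03], [-0.01, -0.05, 0.02]]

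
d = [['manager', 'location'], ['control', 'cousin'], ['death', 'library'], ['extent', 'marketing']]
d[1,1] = 'cousin'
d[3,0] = 'extent'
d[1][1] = 'cousin'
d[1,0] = 'control'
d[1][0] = 'control'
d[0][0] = 'manager'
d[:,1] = ['location', 'cousin', 'library', 'marketing']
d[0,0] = 'manager'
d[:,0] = ['manager', 'control', 'death', 'extent']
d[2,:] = ['death', 'library']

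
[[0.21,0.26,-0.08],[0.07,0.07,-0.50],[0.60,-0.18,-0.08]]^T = [[0.21, 0.07, 0.6], [0.26, 0.07, -0.18], [-0.08, -0.50, -0.08]]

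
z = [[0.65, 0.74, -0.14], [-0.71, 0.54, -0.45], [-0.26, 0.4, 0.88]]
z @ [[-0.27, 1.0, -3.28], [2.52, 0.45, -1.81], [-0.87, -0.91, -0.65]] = [[1.81, 1.11, -3.38],  [1.94, -0.06, 1.64],  [0.31, -0.88, -0.44]]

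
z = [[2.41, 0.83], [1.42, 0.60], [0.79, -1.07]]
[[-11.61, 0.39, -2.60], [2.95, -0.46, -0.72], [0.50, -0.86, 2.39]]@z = [[-29.48, -6.62],[5.89, 2.94],[1.87, -2.66]]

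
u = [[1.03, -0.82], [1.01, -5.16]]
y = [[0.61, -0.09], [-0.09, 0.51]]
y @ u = [[0.54,-0.04], [0.42,-2.56]]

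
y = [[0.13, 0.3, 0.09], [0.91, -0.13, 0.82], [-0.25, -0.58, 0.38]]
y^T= [[0.13, 0.91, -0.25], [0.3, -0.13, -0.58], [0.09, 0.82, 0.38]]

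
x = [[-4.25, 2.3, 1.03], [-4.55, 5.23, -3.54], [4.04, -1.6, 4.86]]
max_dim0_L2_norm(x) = 7.42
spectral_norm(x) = 10.41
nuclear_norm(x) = 16.29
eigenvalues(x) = [-3.87, 6.54, 3.17]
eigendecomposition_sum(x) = [[-3.89,1.15,0.92], [-1.34,0.4,0.32], [1.56,-0.46,-0.37]] + [[-0.65,0.41,-1.27], [-4.1,2.60,-8.01], [2.35,-1.49,4.59]] + [[0.29,  0.74,  1.38], [0.89,  2.24,  4.15], [0.14,  0.35,  0.64]]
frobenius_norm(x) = 11.29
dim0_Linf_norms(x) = [4.55, 5.23, 4.86]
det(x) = -80.25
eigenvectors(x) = [[0.88, -0.14, 0.31], [0.30, -0.86, 0.94], [-0.35, 0.49, 0.15]]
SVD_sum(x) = [[-2.53, 1.97, -1.78], [-5.29, 4.12, -3.72], [4.14, -3.22, 2.91]] + [[-1.14,1.04,2.78], [-0.09,0.08,0.22], [-0.82,0.74,1.98]] + [[-0.57, -0.71, 0.03], [0.83, 1.03, -0.04], [0.71, 0.88, -0.04]]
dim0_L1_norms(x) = [12.84, 9.13, 9.43]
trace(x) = 5.84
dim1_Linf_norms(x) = [4.25, 5.23, 4.86]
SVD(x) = [[-0.35, 0.81, -0.46], [-0.74, 0.07, 0.67], [0.58, 0.58, 0.58]] @ diag([10.406026772199361, 3.9164623826859812, 1.9691442865559052]) @ [[0.69,-0.54,0.49], [-0.36,0.33,0.87], [0.63,0.78,-0.03]]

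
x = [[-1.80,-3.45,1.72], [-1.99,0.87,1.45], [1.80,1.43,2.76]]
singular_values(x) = [4.49, 3.54, 2.28]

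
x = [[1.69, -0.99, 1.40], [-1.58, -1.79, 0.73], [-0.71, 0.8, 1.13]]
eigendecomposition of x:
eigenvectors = [[(-0.28+0j),(0.68+0j),(0.68-0j)], [-0.95+0.00j,(-0.29+0.21j),(-0.29-0.21j)], [(0.16+0j),(-0.19+0.62j),(-0.19-0.62j)]]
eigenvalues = [(-2.39+0j), (1.71+0.97j), (1.71-0.97j)]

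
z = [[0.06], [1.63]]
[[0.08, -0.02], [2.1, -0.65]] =z @ [[1.29, -0.4]]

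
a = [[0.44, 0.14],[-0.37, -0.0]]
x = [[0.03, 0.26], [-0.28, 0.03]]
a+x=[[0.47, 0.40], [-0.65, 0.03]]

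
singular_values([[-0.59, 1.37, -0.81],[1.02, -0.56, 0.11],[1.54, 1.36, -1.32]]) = [2.64, 1.8, 0.02]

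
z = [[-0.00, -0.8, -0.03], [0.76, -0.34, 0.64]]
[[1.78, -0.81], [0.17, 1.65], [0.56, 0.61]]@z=[[-0.62, -1.15, -0.57], [1.25, -0.70, 1.05], [0.46, -0.66, 0.37]]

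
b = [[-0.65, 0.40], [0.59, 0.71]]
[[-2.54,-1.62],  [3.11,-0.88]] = b @ [[4.37, 1.14], [0.75, -2.19]]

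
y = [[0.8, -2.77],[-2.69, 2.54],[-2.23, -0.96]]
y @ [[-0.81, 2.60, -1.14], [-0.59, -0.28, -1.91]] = [[0.99, 2.86, 4.38], [0.68, -7.71, -1.78], [2.37, -5.53, 4.38]]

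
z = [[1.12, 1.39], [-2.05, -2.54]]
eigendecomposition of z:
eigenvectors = [[0.78, -0.48],  [-0.63, 0.88]]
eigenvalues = [-0.0, -1.42]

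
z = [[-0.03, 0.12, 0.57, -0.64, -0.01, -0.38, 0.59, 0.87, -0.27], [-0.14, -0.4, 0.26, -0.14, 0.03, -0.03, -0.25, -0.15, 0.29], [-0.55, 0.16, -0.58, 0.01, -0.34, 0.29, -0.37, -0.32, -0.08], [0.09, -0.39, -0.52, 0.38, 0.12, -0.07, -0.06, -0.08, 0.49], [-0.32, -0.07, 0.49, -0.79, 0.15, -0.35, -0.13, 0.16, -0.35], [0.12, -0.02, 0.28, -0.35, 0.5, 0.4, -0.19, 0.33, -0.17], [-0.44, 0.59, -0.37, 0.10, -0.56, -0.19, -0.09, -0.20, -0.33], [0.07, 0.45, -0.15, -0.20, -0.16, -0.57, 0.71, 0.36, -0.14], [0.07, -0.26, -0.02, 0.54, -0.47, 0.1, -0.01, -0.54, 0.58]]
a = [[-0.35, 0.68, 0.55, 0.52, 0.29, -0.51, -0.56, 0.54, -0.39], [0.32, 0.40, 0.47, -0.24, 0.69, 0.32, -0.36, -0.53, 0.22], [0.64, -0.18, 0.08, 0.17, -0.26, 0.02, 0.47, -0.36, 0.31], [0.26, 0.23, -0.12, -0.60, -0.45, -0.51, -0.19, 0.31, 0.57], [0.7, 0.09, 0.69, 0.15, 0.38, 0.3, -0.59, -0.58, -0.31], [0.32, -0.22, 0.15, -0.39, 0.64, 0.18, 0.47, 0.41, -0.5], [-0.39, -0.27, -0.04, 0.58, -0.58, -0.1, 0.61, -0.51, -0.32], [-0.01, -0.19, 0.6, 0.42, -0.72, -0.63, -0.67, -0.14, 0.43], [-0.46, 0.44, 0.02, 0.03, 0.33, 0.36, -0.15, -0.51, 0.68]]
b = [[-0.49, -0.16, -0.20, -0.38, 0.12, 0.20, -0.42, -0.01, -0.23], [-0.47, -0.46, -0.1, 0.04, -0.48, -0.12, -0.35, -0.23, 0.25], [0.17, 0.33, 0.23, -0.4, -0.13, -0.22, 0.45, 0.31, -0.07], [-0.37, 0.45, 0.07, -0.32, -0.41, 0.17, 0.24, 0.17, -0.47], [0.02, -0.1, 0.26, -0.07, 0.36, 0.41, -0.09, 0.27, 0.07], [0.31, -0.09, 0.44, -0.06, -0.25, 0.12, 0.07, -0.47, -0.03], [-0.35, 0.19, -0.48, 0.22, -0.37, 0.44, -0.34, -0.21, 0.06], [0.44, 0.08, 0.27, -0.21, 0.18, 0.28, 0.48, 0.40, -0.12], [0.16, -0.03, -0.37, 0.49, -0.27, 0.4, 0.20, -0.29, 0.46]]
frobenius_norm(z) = 3.20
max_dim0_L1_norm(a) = 4.34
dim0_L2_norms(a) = [1.29, 1.03, 1.19, 1.19, 1.53, 1.13, 1.45, 1.36, 1.31]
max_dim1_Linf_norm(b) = 0.49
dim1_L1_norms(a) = [4.39, 3.55, 2.49, 3.24, 3.79, 3.28, 3.4, 3.81, 2.98]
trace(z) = 0.77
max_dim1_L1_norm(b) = 2.67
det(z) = -0.00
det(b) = -0.01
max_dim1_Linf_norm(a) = 0.72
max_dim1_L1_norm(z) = 3.48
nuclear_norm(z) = 7.28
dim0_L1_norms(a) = [3.45, 2.7, 2.72, 3.1, 4.34, 2.93, 4.07, 3.89, 3.73]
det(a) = 0.06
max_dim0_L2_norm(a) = 1.53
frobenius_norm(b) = 2.67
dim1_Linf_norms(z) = [0.87, 0.4, 0.58, 0.52, 0.79, 0.5, 0.59, 0.71, 0.58]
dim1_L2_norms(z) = [1.44, 0.66, 1.05, 0.92, 1.13, 0.89, 1.09, 1.13, 1.11]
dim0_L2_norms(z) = [0.81, 0.99, 1.22, 1.29, 0.98, 0.94, 1.06, 1.22, 1.01]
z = a @ b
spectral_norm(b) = 1.68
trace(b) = -0.04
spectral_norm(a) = 2.00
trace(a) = 1.24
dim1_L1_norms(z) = [3.48, 1.69, 2.7, 2.2, 2.81, 2.36, 2.87, 2.81, 2.59]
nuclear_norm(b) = 6.71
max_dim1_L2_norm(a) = 1.5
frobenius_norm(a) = 3.85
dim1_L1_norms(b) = [2.21, 2.5, 2.31, 2.67, 1.65, 1.84, 2.66, 2.46, 2.67]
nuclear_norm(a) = 9.78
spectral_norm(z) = 2.22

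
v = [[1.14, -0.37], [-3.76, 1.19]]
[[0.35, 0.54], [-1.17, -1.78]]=v @ [[0.44,0.34], [0.41,-0.42]]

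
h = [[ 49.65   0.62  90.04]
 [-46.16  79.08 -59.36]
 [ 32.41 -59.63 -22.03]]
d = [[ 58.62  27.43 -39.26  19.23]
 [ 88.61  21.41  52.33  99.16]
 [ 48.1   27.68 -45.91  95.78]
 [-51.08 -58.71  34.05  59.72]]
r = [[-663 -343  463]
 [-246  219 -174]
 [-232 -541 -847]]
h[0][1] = 0.62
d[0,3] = 19.23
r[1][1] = 219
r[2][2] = -847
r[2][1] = -541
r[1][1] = 219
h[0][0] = 49.65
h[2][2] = -22.03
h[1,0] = -46.16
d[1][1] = 21.41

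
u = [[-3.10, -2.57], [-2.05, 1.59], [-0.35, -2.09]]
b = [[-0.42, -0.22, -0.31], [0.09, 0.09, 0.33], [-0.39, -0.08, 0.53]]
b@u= [[1.86, 1.38], [-0.58, -0.78], [1.19, -0.23]]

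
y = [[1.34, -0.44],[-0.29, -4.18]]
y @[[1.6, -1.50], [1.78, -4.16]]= [[1.36, -0.18], [-7.90, 17.82]]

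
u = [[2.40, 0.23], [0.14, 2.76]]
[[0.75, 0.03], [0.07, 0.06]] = u @ [[0.31, 0.01],  [0.01, 0.02]]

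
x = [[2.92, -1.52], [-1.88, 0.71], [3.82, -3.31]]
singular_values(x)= [6.3, 0.84]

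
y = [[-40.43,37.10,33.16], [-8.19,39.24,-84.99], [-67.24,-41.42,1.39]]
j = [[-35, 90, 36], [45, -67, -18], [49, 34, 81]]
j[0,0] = -35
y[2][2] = 1.39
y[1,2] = -84.99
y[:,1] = [37.1, 39.24, -41.42]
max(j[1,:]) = 45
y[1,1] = 39.24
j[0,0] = -35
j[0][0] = -35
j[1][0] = 45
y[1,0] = -8.19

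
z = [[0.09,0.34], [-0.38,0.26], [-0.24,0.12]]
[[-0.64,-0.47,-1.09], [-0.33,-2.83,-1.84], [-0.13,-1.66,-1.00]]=z @ [[-0.36, 5.51, 2.26],[-1.80, -2.85, -3.79]]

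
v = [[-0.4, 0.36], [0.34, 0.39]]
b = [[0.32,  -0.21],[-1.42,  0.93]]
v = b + [[-0.72,0.57], [1.76,-0.54]]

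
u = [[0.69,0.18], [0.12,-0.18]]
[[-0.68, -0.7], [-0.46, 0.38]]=u@ [[-1.41,  -0.4], [1.64,  -2.37]]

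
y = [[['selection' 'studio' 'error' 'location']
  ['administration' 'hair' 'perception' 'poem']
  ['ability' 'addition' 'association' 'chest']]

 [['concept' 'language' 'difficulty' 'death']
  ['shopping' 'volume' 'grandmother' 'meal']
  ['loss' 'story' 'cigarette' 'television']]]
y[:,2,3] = ['chest', 'television']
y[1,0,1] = 'language'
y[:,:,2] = [['error', 'perception', 'association'], ['difficulty', 'grandmother', 'cigarette']]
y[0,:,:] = [['selection', 'studio', 'error', 'location'], ['administration', 'hair', 'perception', 'poem'], ['ability', 'addition', 'association', 'chest']]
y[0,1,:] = ['administration', 'hair', 'perception', 'poem']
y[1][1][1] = 'volume'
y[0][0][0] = 'selection'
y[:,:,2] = [['error', 'perception', 'association'], ['difficulty', 'grandmother', 'cigarette']]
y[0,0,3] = 'location'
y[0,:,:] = [['selection', 'studio', 'error', 'location'], ['administration', 'hair', 'perception', 'poem'], ['ability', 'addition', 'association', 'chest']]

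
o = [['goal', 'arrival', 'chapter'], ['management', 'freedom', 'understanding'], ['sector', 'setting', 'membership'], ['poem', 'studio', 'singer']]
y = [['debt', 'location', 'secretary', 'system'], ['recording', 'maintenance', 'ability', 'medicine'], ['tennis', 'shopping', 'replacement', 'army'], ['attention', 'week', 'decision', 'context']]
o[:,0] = ['goal', 'management', 'sector', 'poem']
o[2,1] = 'setting'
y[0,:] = ['debt', 'location', 'secretary', 'system']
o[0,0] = 'goal'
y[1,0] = 'recording'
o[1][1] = 'freedom'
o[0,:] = ['goal', 'arrival', 'chapter']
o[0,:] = ['goal', 'arrival', 'chapter']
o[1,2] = 'understanding'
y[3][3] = 'context'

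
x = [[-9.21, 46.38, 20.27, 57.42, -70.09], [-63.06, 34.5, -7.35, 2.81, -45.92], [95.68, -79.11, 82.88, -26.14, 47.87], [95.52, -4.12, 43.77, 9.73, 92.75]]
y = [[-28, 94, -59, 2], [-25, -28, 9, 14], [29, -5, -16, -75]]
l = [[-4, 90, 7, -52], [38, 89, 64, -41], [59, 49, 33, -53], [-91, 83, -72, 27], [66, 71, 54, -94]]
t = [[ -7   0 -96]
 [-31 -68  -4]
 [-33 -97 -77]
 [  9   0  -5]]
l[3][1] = 83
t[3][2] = -5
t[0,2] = -96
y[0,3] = 2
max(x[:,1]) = 46.38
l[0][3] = -52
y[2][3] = -75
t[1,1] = -68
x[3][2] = 43.77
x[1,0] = -63.06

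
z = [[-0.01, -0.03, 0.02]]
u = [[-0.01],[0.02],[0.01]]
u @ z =[[0.00, 0.0, -0.0], [-0.00, -0.00, 0.00], [-0.0, -0.00, 0.00]]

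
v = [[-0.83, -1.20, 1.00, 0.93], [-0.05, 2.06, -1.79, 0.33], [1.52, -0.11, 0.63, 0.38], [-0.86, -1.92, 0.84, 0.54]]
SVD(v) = [[-0.47, -0.27, -0.61, -0.58], [0.67, -0.38, -0.59, 0.26], [-0.05, 0.83, -0.51, 0.19], [-0.58, -0.29, -0.14, 0.75]] @ diag([3.866408258144732, 1.9065648400177826, 1.0502943267362121, 0.3907422672093597]) @ [[0.20, 0.79, -0.56, -0.14], [0.92, 0.00, 0.36, -0.11], [-0.12, -0.15, 0.00, -0.98], [0.30, -0.60, -0.74, 0.05]]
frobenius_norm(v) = 4.45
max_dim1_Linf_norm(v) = 2.06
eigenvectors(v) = [[(0.43+0j),(0.57+0j),0.25-0.14j,0.25+0.14j], [-0.64+0.00j,(-0.43+0j),(-0.13-0.48j),-0.13+0.48j], [(0.4+0j),-0.68+0.00j,-0.33-0.43j,-0.33+0.43j], [0.50+0.00j,0.17+0.00j,0.61+0.00j,(0.61-0j)]]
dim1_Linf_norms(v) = [1.2, 2.06, 1.52, 1.92]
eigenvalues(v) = [(2.94+0j), (-0.83+0j), (0.14+1.1j), (0.14-1.1j)]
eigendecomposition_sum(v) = [[(0.37+0j), -0.99+0.00j, (0.99+0j), (0.16-0j)], [-0.56-0.00j, 1.47-0.00j, (-1.47-0j), -0.25+0.00j], [0.34+0.00j, -0.91+0.00j, (0.91+0j), 0.15-0.00j], [0.43+0.00j, -1.14+0.00j, 1.14+0.00j, 0.19-0.00j]] + [[-0.69+0.00j, (-0.01-0j), (0.23+0j), 0.41+0.00j], [(0.51-0j), 0.01+0.00j, -0.17-0.00j, (-0.3-0j)], [0.81-0.00j, 0.01+0.00j, -0.27-0.00j, -0.48-0.00j], [(-0.21+0j), -0.00-0.00j, (0.07+0j), 0.12+0.00j]] + [[-0.26+0.06j, (-0.1+0.2j), -0.11-0.02j, (0.18+0.22j)], [-0.00+0.45j, (0.29+0.25j), (-0.07+0.17j), (0.44-0.22j)], [(0.18+0.46j), (0.39+0.13j), (-0+0.21j), (0.35-0.4j)], [(-0.54-0.15j), -0.39+0.27j, (-0.18-0.15j), (0.11+0.59j)]] + [[(-0.26-0.06j), (-0.1-0.2j), (-0.11+0.02j), (0.18-0.22j)], [-0.00-0.45j, (0.29-0.25j), (-0.07-0.17j), (0.44+0.22j)], [(0.18-0.46j), 0.39-0.13j, (-0-0.21j), 0.35+0.40j], [-0.54+0.15j, (-0.39-0.27j), -0.18+0.15j, 0.11-0.59j]]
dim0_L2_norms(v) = [1.93, 3.06, 2.3, 1.19]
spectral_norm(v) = 3.87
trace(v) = 2.40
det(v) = -3.03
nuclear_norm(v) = 7.21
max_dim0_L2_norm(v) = 3.06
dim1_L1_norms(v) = [3.96, 4.23, 2.64, 4.16]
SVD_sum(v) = [[-0.36,-1.43,1.02,0.26], [0.52,2.03,-1.45,-0.36], [-0.04,-0.15,0.11,0.03], [-0.45,-1.76,1.26,0.32]] + [[-0.47, -0.0, -0.19, 0.06], [-0.67, -0.0, -0.26, 0.08], [1.47, 0.01, 0.58, -0.18], [-0.52, -0.00, -0.20, 0.06]] + [[0.08, 0.09, -0.00, 0.63], [0.07, 0.09, -0.0, 0.61], [0.07, 0.08, -0.0, 0.53], [0.02, 0.02, -0.00, 0.15]] + [[-0.07, 0.14, 0.17, -0.01], [0.03, -0.06, -0.07, 0.01], [0.02, -0.04, -0.06, 0.0], [0.09, -0.17, -0.22, 0.01]]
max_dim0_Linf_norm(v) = 2.06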